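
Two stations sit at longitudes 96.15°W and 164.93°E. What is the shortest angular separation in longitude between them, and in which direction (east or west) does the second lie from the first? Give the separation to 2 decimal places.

Raw difference: 164.93 − -96.15 = 261.08°.
Normalise into (−180°, 180°]: 261.08° − 360° = -98.92°.
Negative ⇒ the second point lies to the west; separation 98.92°.

98.92° west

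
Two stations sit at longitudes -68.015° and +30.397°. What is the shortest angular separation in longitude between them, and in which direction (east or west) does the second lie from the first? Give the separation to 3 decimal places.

98.412° east

Raw difference: 30.397 − -68.015 = 98.412°.
Normalise into (−180°, 180°]: 98.412° stays 98.412°.
Positive ⇒ the second point lies to the east; separation 98.412°.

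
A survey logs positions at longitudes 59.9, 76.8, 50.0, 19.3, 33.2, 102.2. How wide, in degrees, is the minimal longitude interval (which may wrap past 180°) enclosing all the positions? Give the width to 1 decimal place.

Sort the longitudes: +19.3°, +33.2°, +50.0°, +59.9°, +76.8°, +102.2°.
Eastward gaps between consecutive values (wrapping around): 13.9°, 16.8°, 9.9°, 16.9°, 25.4°, 277.1°.
Largest gap = 277.1° ⇒ minimal covering band is its complement: 360° − 277.1° = 82.9°.
Band runs from +19.3° eastward to +102.2°.

82.9°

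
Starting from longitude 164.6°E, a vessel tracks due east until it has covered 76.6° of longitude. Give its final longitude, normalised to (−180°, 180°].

Start at +164.6°; shift +76.6° → +241.2°.
+241.2° lies outside (−180°, 180°]; subtract 360° → -118.8°.

118.8°W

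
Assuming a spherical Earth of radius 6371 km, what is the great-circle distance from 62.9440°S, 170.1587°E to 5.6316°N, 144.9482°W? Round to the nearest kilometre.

8507 km

Δλ = -144.9482 − 170.1587 = -315.1069°; wrapped into (−180°, 180°]: 44.8931°.
Δφ = 5.6316 − -62.9440 = 68.5756°.
a = sin²(Δφ/2) + cos φ₁ · cos φ₂ · sin²(Δλ/2) = 0.383356.
c = 2·atan2(√a, √(1−a)) = 1.33534 rad → d = 6371·c ≈ 8507.45 km.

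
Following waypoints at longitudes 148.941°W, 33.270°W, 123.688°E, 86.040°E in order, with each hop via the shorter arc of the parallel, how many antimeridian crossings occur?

Leg 1: -148.941° → -33.270°, shortest Δλ = 115.671° (east) — does not cross 180°.
Leg 2: -33.270° → +123.688°, shortest Δλ = 156.958° (east) — does not cross 180°.
Leg 3: +123.688° → +86.040°, shortest Δλ = -37.648° (west) — does not cross 180°.
Total crossings: 0.

0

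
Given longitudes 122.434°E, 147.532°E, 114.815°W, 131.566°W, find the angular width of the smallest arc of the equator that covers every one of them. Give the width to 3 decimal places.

Sort the longitudes: -131.566°, -114.815°, +122.434°, +147.532°.
Eastward gaps between consecutive values (wrapping around): 16.751°, 237.249°, 25.098°, 80.902°.
Largest gap = 237.249° ⇒ minimal covering band is its complement: 360° − 237.249° = 122.751°.
Band runs from +122.434° eastward to -114.815°, crossing the antimeridian.

122.751°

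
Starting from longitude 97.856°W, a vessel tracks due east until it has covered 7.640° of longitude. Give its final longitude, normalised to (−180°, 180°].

90.216°W

Start at -97.856°; shift +7.640° → -90.216°.
-90.216° already lies in (−180°, 180°].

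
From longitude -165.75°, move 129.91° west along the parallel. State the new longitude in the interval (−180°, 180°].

Start at -165.75°; shift −129.91° → -295.66°.
-295.66° lies outside (−180°, 180°]; add 360° → +64.34°.

+64.34°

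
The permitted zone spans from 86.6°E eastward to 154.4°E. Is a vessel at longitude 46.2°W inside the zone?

No

Band width going east from +86.6° to +154.4°: ((154.4 − 86.6) mod 360) = 67.8°.
Offset of -46.2° east of the west edge: ((-46.2 − 86.6) mod 360) = 227.2°.
227.2° > 67.8° ⇒ outside.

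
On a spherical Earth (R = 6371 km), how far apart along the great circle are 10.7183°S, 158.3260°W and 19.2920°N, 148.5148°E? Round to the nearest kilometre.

6711 km

Δλ = 148.5148 − -158.3260 = 306.8408°; wrapped into (−180°, 180°]: -53.1592°.
Δφ = 19.2920 − -10.7183 = 30.0103°.
a = sin²(Δφ/2) + cos φ₁ · cos φ₂ · sin²(Δλ/2) = 0.252697.
c = 2·atan2(√a, √(1−a)) = 1.05341 rad → d = 6371·c ≈ 6711.30 km.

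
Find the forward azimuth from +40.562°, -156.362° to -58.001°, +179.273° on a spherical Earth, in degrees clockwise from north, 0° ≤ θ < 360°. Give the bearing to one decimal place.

Δλ = 179.273 − -156.362 = 335.635°; wrapped into (−180°, 180°]: -24.365°.
θ = atan2( sin Δλ · cos φ₂ , cos φ₁ · sin φ₂ − sin φ₁ · cos φ₂ · cos Δλ )
  = atan2(-0.21861, -0.95816) = -167.148° → normalised to [0°, 360°): 192.852°.

192.9°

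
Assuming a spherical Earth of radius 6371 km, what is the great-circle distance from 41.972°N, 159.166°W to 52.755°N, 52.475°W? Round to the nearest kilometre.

7364 km

Δλ = -52.475 − -159.166 = 106.691°.
Δφ = 52.755 − 41.972 = 10.783°.
a = sin²(Δφ/2) + cos φ₁ · cos φ₂ · sin²(Δλ/2) = 0.298430.
c = 2·atan2(√a, √(1−a)) = 1.15585 rad → d = 6371·c ≈ 7363.92 km.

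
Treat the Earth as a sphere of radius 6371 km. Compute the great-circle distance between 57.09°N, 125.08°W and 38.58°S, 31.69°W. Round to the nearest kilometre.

13707 km

Δλ = -31.69 − -125.08 = 93.39°.
Δφ = -38.58 − 57.09 = -95.67°.
a = sin²(Δφ/2) + cos φ₁ · cos φ₂ · sin²(Δλ/2) = 0.774324.
c = 2·atan2(√a, √(1−a)) = 2.15154 rad → d = 6371·c ≈ 13707.49 km.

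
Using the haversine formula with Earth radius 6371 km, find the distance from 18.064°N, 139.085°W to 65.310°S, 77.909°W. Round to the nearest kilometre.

10583 km

Δλ = -77.909 − -139.085 = 61.176°.
Δφ = -65.310 − 18.064 = -83.374°.
a = sin²(Δφ/2) + cos φ₁ · cos φ₂ · sin²(Δλ/2) = 0.545136.
c = 2·atan2(√a, √(1−a)) = 1.66119 rad → d = 6371·c ≈ 10583.45 km.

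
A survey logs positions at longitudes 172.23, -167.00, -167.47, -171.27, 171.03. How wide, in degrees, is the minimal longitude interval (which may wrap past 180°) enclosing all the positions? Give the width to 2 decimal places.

21.97°

Sort the longitudes: -171.27°, -167.47°, -167.00°, +171.03°, +172.23°.
Eastward gaps between consecutive values (wrapping around): 3.80°, 0.47°, 338.03°, 1.20°, 16.50°.
Largest gap = 338.03° ⇒ minimal covering band is its complement: 360° − 338.03° = 21.97°.
Band runs from +171.03° eastward to -167.00°, crossing the antimeridian.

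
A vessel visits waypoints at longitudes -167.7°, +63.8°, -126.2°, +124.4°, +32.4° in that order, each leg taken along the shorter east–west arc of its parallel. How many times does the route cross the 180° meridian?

3

Leg 1: -167.7° → +63.8°, shortest Δλ = -128.5° (west) — crosses 180°.
Leg 2: +63.8° → -126.2°, shortest Δλ = 170.0° (east) — crosses 180°.
Leg 3: -126.2° → +124.4°, shortest Δλ = -109.4° (west) — crosses 180°.
Leg 4: +124.4° → +32.4°, shortest Δλ = -92.0° (west) — does not cross 180°.
Total crossings: 3.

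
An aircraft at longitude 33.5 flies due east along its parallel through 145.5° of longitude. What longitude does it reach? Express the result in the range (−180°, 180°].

Start at +33.5°; shift +145.5° → +179.0°.
+179.0° already lies in (−180°, 180°].

+179.0°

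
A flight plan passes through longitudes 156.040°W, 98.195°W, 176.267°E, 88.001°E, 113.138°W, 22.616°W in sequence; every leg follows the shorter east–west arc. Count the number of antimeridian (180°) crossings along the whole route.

Leg 1: -156.040° → -98.195°, shortest Δλ = 57.845° (east) — does not cross 180°.
Leg 2: -98.195° → +176.267°, shortest Δλ = -85.538° (west) — crosses 180°.
Leg 3: +176.267° → +88.001°, shortest Δλ = -88.266° (west) — does not cross 180°.
Leg 4: +88.001° → -113.138°, shortest Δλ = 158.861° (east) — crosses 180°.
Leg 5: -113.138° → -22.616°, shortest Δλ = 90.522° (east) — does not cross 180°.
Total crossings: 2.

2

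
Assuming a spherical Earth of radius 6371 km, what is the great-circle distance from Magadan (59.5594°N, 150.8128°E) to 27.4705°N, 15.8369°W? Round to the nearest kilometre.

Δλ = -15.8369 − 150.8128 = -166.6497°.
Δφ = 27.4705 − 59.5594 = -32.0889°.
a = sin²(Δφ/2) + cos φ₁ · cos φ₂ · sin²(Δλ/2) = 0.519834.
c = 2·atan2(√a, √(1−a)) = 1.61047 rad → d = 6371·c ≈ 10260.33 km.

10260 km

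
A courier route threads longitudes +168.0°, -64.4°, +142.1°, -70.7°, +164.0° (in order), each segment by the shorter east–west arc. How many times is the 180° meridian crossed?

4

Leg 1: +168.0° → -64.4°, shortest Δλ = 127.6° (east) — crosses 180°.
Leg 2: -64.4° → +142.1°, shortest Δλ = -153.5° (west) — crosses 180°.
Leg 3: +142.1° → -70.7°, shortest Δλ = 147.2° (east) — crosses 180°.
Leg 4: -70.7° → +164.0°, shortest Δλ = -125.3° (west) — crosses 180°.
Total crossings: 4.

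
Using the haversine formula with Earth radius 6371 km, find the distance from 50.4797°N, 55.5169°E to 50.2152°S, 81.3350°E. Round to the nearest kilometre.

11461 km

Δλ = 81.3350 − 55.5169 = 25.8181°.
Δφ = -50.2152 − 50.4797 = -100.6949°.
a = sin²(Δφ/2) + cos φ₁ · cos φ₂ · sin²(Δλ/2) = 0.613113.
c = 2·atan2(√a, √(1−a)) = 1.79900 rad → d = 6371·c ≈ 11461.41 km.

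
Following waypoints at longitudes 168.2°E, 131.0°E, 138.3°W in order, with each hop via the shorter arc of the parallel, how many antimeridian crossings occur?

Leg 1: +168.2° → +131.0°, shortest Δλ = -37.2° (west) — does not cross 180°.
Leg 2: +131.0° → -138.3°, shortest Δλ = 90.7° (east) — crosses 180°.
Total crossings: 1.

1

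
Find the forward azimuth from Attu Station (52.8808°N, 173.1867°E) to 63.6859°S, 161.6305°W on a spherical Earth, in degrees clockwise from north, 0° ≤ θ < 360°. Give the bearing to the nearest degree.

Δλ = -161.6305 − 173.1867 = -334.8172°; wrapped into (−180°, 180°]: 25.1828°.
θ = atan2( sin Δλ · cos φ₂ , cos φ₁ · sin φ₂ − sin φ₁ · cos φ₂ · cos Δλ )
  = atan2(0.18862, -0.86082) = 167.641° → normalised to [0°, 360°): 167.641°.

168°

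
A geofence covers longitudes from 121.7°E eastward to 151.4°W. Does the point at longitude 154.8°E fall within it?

Band width going east from +121.7° to -151.4°: ((-151.4 − 121.7) mod 360) = 86.9°.
Offset of +154.8° east of the west edge: ((154.8 − 121.7) mod 360) = 33.1°.
33.1° ≤ 86.9° ⇒ inside.

Yes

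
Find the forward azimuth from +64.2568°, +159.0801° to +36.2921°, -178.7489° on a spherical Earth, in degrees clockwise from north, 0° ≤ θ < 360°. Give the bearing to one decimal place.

143.8°

Δλ = -178.7489 − 159.0801 = -337.8290°; wrapped into (−180°, 180°]: 22.1710°.
θ = atan2( sin Δλ · cos φ₂ , cos φ₁ · sin φ₂ − sin φ₁ · cos φ₂ · cos Δλ )
  = atan2(0.30417, -0.41525) = 143.777° → normalised to [0°, 360°): 143.777°.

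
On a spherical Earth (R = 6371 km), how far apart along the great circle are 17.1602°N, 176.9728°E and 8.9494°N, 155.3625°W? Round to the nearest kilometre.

Δλ = -155.3625 − 176.9728 = -332.3353°; wrapped into (−180°, 180°]: 27.6647°.
Δφ = 8.9494 − 17.1602 = -8.2108°.
a = sin²(Δφ/2) + cos φ₁ · cos φ₂ · sin²(Δλ/2) = 0.059076.
c = 2·atan2(√a, √(1−a)) = 0.49103 rad → d = 6371·c ≈ 3128.35 km.

3128 km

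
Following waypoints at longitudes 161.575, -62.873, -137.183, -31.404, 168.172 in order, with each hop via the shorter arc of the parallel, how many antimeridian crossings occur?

2

Leg 1: +161.575° → -62.873°, shortest Δλ = 135.552° (east) — crosses 180°.
Leg 2: -62.873° → -137.183°, shortest Δλ = -74.31° (west) — does not cross 180°.
Leg 3: -137.183° → -31.404°, shortest Δλ = 105.779° (east) — does not cross 180°.
Leg 4: -31.404° → +168.172°, shortest Δλ = -160.424° (west) — crosses 180°.
Total crossings: 2.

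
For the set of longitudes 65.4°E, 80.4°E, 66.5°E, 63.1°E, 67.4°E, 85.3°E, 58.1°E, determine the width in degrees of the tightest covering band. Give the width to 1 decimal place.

27.2°

Sort the longitudes: +58.1°, +63.1°, +65.4°, +66.5°, +67.4°, +80.4°, +85.3°.
Eastward gaps between consecutive values (wrapping around): 5.0°, 2.3°, 1.1°, 0.9°, 13.0°, 4.9°, 332.8°.
Largest gap = 332.8° ⇒ minimal covering band is its complement: 360° − 332.8° = 27.2°.
Band runs from +58.1° eastward to +85.3°.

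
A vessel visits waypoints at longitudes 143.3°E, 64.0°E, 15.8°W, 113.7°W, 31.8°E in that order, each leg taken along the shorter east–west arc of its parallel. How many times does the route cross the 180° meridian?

0

Leg 1: +143.3° → +64.0°, shortest Δλ = -79.3° (west) — does not cross 180°.
Leg 2: +64.0° → -15.8°, shortest Δλ = -79.8° (west) — does not cross 180°.
Leg 3: -15.8° → -113.7°, shortest Δλ = -97.9° (west) — does not cross 180°.
Leg 4: -113.7° → +31.8°, shortest Δλ = 145.5° (east) — does not cross 180°.
Total crossings: 0.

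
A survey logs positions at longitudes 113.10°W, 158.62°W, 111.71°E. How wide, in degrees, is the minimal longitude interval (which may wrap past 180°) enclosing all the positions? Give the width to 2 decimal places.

135.19°

Sort the longitudes: -158.62°, -113.10°, +111.71°.
Eastward gaps between consecutive values (wrapping around): 45.52°, 224.81°, 89.67°.
Largest gap = 224.81° ⇒ minimal covering band is its complement: 360° − 224.81° = 135.19°.
Band runs from +111.71° eastward to -113.10°, crossing the antimeridian.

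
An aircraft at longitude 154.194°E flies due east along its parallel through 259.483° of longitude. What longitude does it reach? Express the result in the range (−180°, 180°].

Start at +154.194°; shift +259.483° → +413.677°.
+413.677° lies outside (−180°, 180°]; subtract 360° → +53.677°.

53.677°E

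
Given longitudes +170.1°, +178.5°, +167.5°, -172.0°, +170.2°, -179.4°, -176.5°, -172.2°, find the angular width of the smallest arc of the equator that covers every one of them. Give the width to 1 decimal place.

20.5°

Sort the longitudes: -179.4°, -176.5°, -172.2°, -172.0°, +167.5°, +170.1°, +170.2°, +178.5°.
Eastward gaps between consecutive values (wrapping around): 2.9°, 4.3°, 0.2°, 339.5°, 2.6°, 0.1°, 8.3°, 2.1°.
Largest gap = 339.5° ⇒ minimal covering band is its complement: 360° − 339.5° = 20.5°.
Band runs from +167.5° eastward to -172.0°, crossing the antimeridian.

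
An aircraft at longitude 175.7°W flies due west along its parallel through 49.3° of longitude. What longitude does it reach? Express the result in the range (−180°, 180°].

Start at -175.7°; shift −49.3° → -225.0°.
-225.0° lies outside (−180°, 180°]; add 360° → +135.0°.

135.0°E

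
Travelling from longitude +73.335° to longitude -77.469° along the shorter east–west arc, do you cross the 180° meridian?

No

Signed shortest Δλ = ((-77.469 − 73.335 + 180) mod 360) − 180 = -150.804°.
Going west by 150.804° from +73.335° reaches -77.469° without touching 180°.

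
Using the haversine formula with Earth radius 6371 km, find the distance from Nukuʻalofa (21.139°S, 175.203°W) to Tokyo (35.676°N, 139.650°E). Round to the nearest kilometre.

7905 km

Δλ = 139.650 − -175.203 = 314.853°; wrapped into (−180°, 180°]: -45.147°.
Δφ = 35.676 − -21.139 = 56.815°.
a = sin²(Δφ/2) + cos φ₁ · cos φ₂ · sin²(Δλ/2) = 0.337974.
c = 2·atan2(√a, √(1−a)) = 1.24079 rad → d = 6371·c ≈ 7905.05 km.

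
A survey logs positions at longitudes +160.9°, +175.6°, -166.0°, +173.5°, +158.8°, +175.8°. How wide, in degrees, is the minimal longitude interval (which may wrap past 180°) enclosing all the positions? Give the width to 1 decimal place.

35.2°

Sort the longitudes: -166.0°, +158.8°, +160.9°, +173.5°, +175.6°, +175.8°.
Eastward gaps between consecutive values (wrapping around): 324.8°, 2.1°, 12.6°, 2.1°, 0.2°, 18.2°.
Largest gap = 324.8° ⇒ minimal covering band is its complement: 360° − 324.8° = 35.2°.
Band runs from +158.8° eastward to -166.0°, crossing the antimeridian.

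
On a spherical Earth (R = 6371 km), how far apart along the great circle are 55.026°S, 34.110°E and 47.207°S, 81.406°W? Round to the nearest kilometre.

7151 km

Δλ = -81.406 − 34.110 = -115.516°.
Δφ = -47.207 − -55.026 = 7.819°.
a = sin²(Δφ/2) + cos φ₁ · cos φ₂ · sin²(Δλ/2) = 0.283224.
c = 2·atan2(√a, √(1−a)) = 1.12236 rad → d = 6371·c ≈ 7150.58 km.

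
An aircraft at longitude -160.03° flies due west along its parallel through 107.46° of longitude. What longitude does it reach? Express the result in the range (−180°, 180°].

Start at -160.03°; shift −107.46° → -267.49°.
-267.49° lies outside (−180°, 180°]; add 360° → +92.51°.

+92.51°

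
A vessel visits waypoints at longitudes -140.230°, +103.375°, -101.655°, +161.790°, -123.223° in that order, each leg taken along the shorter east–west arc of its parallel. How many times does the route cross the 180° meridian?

4

Leg 1: -140.230° → +103.375°, shortest Δλ = -116.395° (west) — crosses 180°.
Leg 2: +103.375° → -101.655°, shortest Δλ = 154.97° (east) — crosses 180°.
Leg 3: -101.655° → +161.790°, shortest Δλ = -96.555° (west) — crosses 180°.
Leg 4: +161.790° → -123.223°, shortest Δλ = 74.987° (east) — crosses 180°.
Total crossings: 4.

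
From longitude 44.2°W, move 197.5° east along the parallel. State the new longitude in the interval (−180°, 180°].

153.3°E

Start at -44.2°; shift +197.5° → +153.3°.
+153.3° already lies in (−180°, 180°].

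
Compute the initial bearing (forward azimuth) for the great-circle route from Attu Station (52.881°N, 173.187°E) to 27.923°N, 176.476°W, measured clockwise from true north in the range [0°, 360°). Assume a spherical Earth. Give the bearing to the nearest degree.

159°

Δλ = -176.476 − 173.187 = -349.663°; wrapped into (−180°, 180°]: 10.337°.
θ = atan2( sin Δλ · cos φ₂ , cos φ₁ · sin φ₂ − sin φ₁ · cos φ₂ · cos Δλ )
  = atan2(0.15855, -0.41052) = 158.883° → normalised to [0°, 360°): 158.883°.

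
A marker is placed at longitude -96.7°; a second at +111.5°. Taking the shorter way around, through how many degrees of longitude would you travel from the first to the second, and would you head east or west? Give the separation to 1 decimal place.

Raw difference: 111.5 − -96.7 = 208.2°.
Normalise into (−180°, 180°]: 208.2° − 360° = -151.8°.
Negative ⇒ the second point lies to the west; separation 151.8°.

151.8° west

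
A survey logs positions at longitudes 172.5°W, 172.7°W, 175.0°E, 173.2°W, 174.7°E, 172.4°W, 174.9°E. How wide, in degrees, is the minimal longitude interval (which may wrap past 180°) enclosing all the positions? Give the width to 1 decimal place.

Sort the longitudes: -173.2°, -172.7°, -172.5°, -172.4°, +174.7°, +174.9°, +175.0°.
Eastward gaps between consecutive values (wrapping around): 0.5°, 0.2°, 0.1°, 347.1°, 0.2°, 0.1°, 11.8°.
Largest gap = 347.1° ⇒ minimal covering band is its complement: 360° − 347.1° = 12.9°.
Band runs from +174.7° eastward to -172.4°, crossing the antimeridian.

12.9°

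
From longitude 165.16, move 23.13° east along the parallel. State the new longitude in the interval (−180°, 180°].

-171.71°

Start at +165.16°; shift +23.13° → +188.29°.
+188.29° lies outside (−180°, 180°]; subtract 360° → -171.71°.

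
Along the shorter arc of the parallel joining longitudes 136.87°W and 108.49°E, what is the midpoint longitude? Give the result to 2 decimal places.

Signed shortest Δλ from -136.87° to +108.49° is -114.64°.
Midpoint longitude = -136.87° + (-114.64°)/2 = -136.87° − 57.32° = -194.19°.
Normalise into (−180°, 180°]: +165.81°.
(The naïve average (-136.87 + +108.49)/2 = -14.19° is on the wrong side of the globe.)

165.81°E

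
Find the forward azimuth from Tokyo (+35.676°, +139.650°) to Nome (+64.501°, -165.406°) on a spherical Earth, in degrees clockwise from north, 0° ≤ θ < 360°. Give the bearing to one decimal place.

30.9°

Δλ = -165.406 − 139.650 = -305.056°; wrapped into (−180°, 180°]: 54.944°.
θ = atan2( sin Δλ · cos φ₂ , cos φ₁ · sin φ₂ − sin φ₁ · cos φ₂ · cos Δλ )
  = atan2(0.35240, 0.58900) = 30.892° → normalised to [0°, 360°): 30.892°.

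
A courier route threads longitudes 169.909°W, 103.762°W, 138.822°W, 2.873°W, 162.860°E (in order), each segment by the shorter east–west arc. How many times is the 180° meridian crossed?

Leg 1: -169.909° → -103.762°, shortest Δλ = 66.147° (east) — does not cross 180°.
Leg 2: -103.762° → -138.822°, shortest Δλ = -35.06° (west) — does not cross 180°.
Leg 3: -138.822° → -2.873°, shortest Δλ = 135.949° (east) — does not cross 180°.
Leg 4: -2.873° → +162.860°, shortest Δλ = 165.733° (east) — does not cross 180°.
Total crossings: 0.

0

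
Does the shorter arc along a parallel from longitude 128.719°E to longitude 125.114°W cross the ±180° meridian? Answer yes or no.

Yes

Naïve |-125.114 − 128.719| = 253.833° > 180°, so the shorter arc goes the other way round — across 180°.
Signed shortest Δλ = ((-125.114 − 128.719 + 180) mod 360) − 180 = 106.167°.
Going east by 106.167° from +128.719° passes through 180° before reaching -125.114°.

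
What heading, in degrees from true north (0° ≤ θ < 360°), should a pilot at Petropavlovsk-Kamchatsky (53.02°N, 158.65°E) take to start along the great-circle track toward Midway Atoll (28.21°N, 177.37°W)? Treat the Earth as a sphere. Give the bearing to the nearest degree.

Δλ = -177.37 − 158.65 = -336.02°; wrapped into (−180°, 180°]: 23.98°.
θ = atan2( sin Δλ · cos φ₂ , cos φ₁ · sin φ₂ − sin φ₁ · cos φ₂ · cos Δλ )
  = atan2(0.35814, -0.35885) = 135.056° → normalised to [0°, 360°): 135.056°.

135°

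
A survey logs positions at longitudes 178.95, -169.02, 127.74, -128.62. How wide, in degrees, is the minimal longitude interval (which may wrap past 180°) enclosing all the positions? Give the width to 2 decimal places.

Sort the longitudes: -169.02°, -128.62°, +127.74°, +178.95°.
Eastward gaps between consecutive values (wrapping around): 40.40°, 256.36°, 51.21°, 12.03°.
Largest gap = 256.36° ⇒ minimal covering band is its complement: 360° − 256.36° = 103.64°.
Band runs from +127.74° eastward to -128.62°, crossing the antimeridian.

103.64°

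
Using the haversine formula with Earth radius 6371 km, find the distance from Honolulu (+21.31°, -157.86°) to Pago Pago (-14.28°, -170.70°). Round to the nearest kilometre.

Δλ = -170.70 − -157.86 = -12.84°.
Δφ = -14.28 − 21.31 = -35.59°.
a = sin²(Δφ/2) + cos φ₁ · cos φ₂ · sin²(Δλ/2) = 0.104687.
c = 2·atan2(√a, √(1−a)) = 0.65897 rad → d = 6371·c ≈ 4198.27 km.

4198 km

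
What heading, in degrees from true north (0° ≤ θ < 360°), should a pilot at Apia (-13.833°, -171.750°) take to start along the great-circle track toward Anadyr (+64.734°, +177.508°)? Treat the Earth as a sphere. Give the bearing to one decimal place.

Δλ = 177.508 − -171.750 = 349.258°; wrapped into (−180°, 180°]: -10.742°.
θ = atan2( sin Δλ · cos φ₂ , cos φ₁ · sin φ₂ − sin φ₁ · cos φ₂ · cos Δλ )
  = atan2(-0.07955, 0.97837) = -4.649° → normalised to [0°, 360°): 355.351°.

355.4°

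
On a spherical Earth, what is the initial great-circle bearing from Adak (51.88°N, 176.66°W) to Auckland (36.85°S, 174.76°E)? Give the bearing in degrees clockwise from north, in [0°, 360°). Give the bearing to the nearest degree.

187°

Δλ = 174.76 − -176.66 = 351.42°; wrapped into (−180°, 180°]: -8.58°.
θ = atan2( sin Δλ · cos φ₂ , cos φ₁ · sin φ₂ − sin φ₁ · cos φ₂ · cos Δλ )
  = atan2(-0.11938, -0.99271) = -173.143° → normalised to [0°, 360°): 186.857°.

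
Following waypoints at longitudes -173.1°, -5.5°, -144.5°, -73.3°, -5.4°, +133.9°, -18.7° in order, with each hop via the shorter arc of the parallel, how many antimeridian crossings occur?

0

Leg 1: -173.1° → -5.5°, shortest Δλ = 167.6° (east) — does not cross 180°.
Leg 2: -5.5° → -144.5°, shortest Δλ = -139.0° (west) — does not cross 180°.
Leg 3: -144.5° → -73.3°, shortest Δλ = 71.2° (east) — does not cross 180°.
Leg 4: -73.3° → -5.4°, shortest Δλ = 67.9° (east) — does not cross 180°.
Leg 5: -5.4° → +133.9°, shortest Δλ = 139.3° (east) — does not cross 180°.
Leg 6: +133.9° → -18.7°, shortest Δλ = -152.6° (west) — does not cross 180°.
Total crossings: 0.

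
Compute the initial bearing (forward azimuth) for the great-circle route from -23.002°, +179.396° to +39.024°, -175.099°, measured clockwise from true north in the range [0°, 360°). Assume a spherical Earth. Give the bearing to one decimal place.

Δλ = -175.099 − 179.396 = -354.495°; wrapped into (−180°, 180°]: 5.505°.
θ = atan2( sin Δλ · cos φ₂ , cos φ₁ · sin φ₂ − sin φ₁ · cos φ₂ · cos Δλ )
  = atan2(0.07453, 0.88176) = 4.831° → normalised to [0°, 360°): 4.831°.

4.8°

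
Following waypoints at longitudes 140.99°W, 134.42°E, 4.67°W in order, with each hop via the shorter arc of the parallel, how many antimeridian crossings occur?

Leg 1: -140.99° → +134.42°, shortest Δλ = -84.59° (west) — crosses 180°.
Leg 2: +134.42° → -4.67°, shortest Δλ = -139.09° (west) — does not cross 180°.
Total crossings: 1.

1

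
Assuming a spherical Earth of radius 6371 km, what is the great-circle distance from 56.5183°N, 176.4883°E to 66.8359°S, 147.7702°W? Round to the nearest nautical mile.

7577 nmi

Δλ = -147.7702 − 176.4883 = -324.2585°; wrapped into (−180°, 180°]: 35.7415°.
Δφ = -66.8359 − 56.5183 = -123.3542°.
a = sin²(Δφ/2) + cos φ₁ · cos φ₂ · sin²(Δλ/2) = 0.795342.
c = 2·atan2(√a, √(1−a)) = 2.20270 rad → d = 6371·c ≈ 14033.42 km ≈ 7577.44 nmi.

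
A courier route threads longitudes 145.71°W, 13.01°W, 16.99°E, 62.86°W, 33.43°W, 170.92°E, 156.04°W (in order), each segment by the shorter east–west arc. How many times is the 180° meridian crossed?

2

Leg 1: -145.71° → -13.01°, shortest Δλ = 132.7° (east) — does not cross 180°.
Leg 2: -13.01° → +16.99°, shortest Δλ = 30.0° (east) — does not cross 180°.
Leg 3: +16.99° → -62.86°, shortest Δλ = -79.85° (west) — does not cross 180°.
Leg 4: -62.86° → -33.43°, shortest Δλ = 29.43° (east) — does not cross 180°.
Leg 5: -33.43° → +170.92°, shortest Δλ = -155.65° (west) — crosses 180°.
Leg 6: +170.92° → -156.04°, shortest Δλ = 33.04° (east) — crosses 180°.
Total crossings: 2.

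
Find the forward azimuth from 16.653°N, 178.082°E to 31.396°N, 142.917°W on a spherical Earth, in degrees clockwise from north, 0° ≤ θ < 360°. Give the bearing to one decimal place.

Δλ = -142.917 − 178.082 = -320.999°; wrapped into (−180°, 180°]: 39.001°.
θ = atan2( sin Δλ · cos φ₂ , cos φ₁ · sin φ₂ − sin φ₁ · cos φ₂ · cos Δλ )
  = atan2(0.53719, 0.30900) = 60.092° → normalised to [0°, 360°): 60.092°.

60.1°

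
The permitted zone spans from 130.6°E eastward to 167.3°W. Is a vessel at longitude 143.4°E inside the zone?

Yes

Band width going east from +130.6° to -167.3°: ((-167.3 − 130.6) mod 360) = 62.1°.
Offset of +143.4° east of the west edge: ((143.4 − 130.6) mod 360) = 12.8°.
12.8° ≤ 62.1° ⇒ inside.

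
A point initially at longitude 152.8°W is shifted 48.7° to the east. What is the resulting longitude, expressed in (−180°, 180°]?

Start at -152.8°; shift +48.7° → -104.1°.
-104.1° already lies in (−180°, 180°].

104.1°W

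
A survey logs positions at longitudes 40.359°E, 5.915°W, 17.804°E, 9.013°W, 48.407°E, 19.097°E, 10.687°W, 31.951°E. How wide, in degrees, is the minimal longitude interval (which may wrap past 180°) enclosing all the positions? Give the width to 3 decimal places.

Sort the longitudes: -10.687°, -9.013°, -5.915°, +17.804°, +19.097°, +31.951°, +40.359°, +48.407°.
Eastward gaps between consecutive values (wrapping around): 1.674°, 3.098°, 23.719°, 1.293°, 12.854°, 8.408°, 8.048°, 300.906°.
Largest gap = 300.906° ⇒ minimal covering band is its complement: 360° − 300.906° = 59.094°.
Band runs from -10.687° eastward to +48.407°.

59.094°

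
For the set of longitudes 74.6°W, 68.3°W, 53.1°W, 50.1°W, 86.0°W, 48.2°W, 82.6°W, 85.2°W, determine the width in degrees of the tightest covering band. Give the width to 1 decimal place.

Sort the longitudes: -86.0°, -85.2°, -82.6°, -74.6°, -68.3°, -53.1°, -50.1°, -48.2°.
Eastward gaps between consecutive values (wrapping around): 0.8°, 2.6°, 8.0°, 6.3°, 15.2°, 3.0°, 1.9°, 322.2°.
Largest gap = 322.2° ⇒ minimal covering band is its complement: 360° − 322.2° = 37.8°.
Band runs from -86.0° eastward to -48.2°.

37.8°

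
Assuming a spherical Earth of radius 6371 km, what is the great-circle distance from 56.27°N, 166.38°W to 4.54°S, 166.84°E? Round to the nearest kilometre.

Δλ = 166.84 − -166.38 = 333.22°; wrapped into (−180°, 180°]: -26.78°.
Δφ = -4.54 − 56.27 = -60.81°.
a = sin²(Δφ/2) + cos φ₁ · cos φ₂ · sin²(Δλ/2) = 0.285832.
c = 2·atan2(√a, √(1−a)) = 1.12815 rad → d = 6371·c ≈ 7187.41 km.

7187 km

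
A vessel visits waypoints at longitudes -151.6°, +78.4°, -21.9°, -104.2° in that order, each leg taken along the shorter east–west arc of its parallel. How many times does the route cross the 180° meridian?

1

Leg 1: -151.6° → +78.4°, shortest Δλ = -130.0° (west) — crosses 180°.
Leg 2: +78.4° → -21.9°, shortest Δλ = -100.3° (west) — does not cross 180°.
Leg 3: -21.9° → -104.2°, shortest Δλ = -82.3° (west) — does not cross 180°.
Total crossings: 1.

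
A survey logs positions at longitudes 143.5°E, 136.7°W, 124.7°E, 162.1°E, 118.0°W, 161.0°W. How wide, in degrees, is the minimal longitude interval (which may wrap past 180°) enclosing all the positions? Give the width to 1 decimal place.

117.3°

Sort the longitudes: -161.0°, -136.7°, -118.0°, +124.7°, +143.5°, +162.1°.
Eastward gaps between consecutive values (wrapping around): 24.3°, 18.7°, 242.7°, 18.8°, 18.6°, 36.9°.
Largest gap = 242.7° ⇒ minimal covering band is its complement: 360° − 242.7° = 117.3°.
Band runs from +124.7° eastward to -118.0°, crossing the antimeridian.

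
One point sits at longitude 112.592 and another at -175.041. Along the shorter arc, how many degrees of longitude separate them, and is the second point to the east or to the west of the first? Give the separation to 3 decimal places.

72.367° east

Raw difference: -175.041 − 112.592 = -287.633°.
Normalise into (−180°, 180°]: -287.633° + 360° = 72.367°.
Positive ⇒ the second point lies to the east; separation 72.367°.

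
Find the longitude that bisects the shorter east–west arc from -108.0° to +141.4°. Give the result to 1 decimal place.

Signed shortest Δλ from -108.0° to +141.4° is -110.6°.
Midpoint longitude = -108.0° + (-110.6°)/2 = -108.0° − 55.3° = -163.3°.
(The naïve average (-108.0 + +141.4)/2 = 16.7° is on the wrong side of the globe.)

-163.3°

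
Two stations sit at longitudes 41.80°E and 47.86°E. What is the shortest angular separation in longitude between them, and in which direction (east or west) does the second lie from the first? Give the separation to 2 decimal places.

6.06° east

Raw difference: 47.86 − 41.80 = 6.06°.
Normalise into (−180°, 180°]: 6.06° stays 6.06°.
Positive ⇒ the second point lies to the east; separation 6.06°.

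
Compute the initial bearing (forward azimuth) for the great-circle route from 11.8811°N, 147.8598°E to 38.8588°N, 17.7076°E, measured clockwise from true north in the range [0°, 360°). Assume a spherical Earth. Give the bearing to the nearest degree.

Δλ = 17.7076 − 147.8598 = -130.1522°.
θ = atan2( sin Δλ · cos φ₂ , cos φ₁ · sin φ₂ − sin φ₁ · cos φ₂ · cos Δλ )
  = atan2(-0.59518, 0.71734) = -39.683° → normalised to [0°, 360°): 320.317°.

320°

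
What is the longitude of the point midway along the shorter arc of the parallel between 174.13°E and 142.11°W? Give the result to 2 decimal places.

Signed shortest Δλ from +174.13° to -142.11° is +43.76°.
Midpoint longitude = +174.13° + (+43.76°)/2 = +174.13° + 21.88° = +196.01°.
Normalise into (−180°, 180°]: -163.99°.
(The naïve average (+174.13 + -142.11)/2 = 16.01° is on the wrong side of the globe.)

163.99°W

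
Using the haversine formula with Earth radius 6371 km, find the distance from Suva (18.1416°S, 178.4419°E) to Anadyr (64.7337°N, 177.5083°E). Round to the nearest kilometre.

9216 km

Δλ = 177.5083 − 178.4419 = -0.9336°.
Δφ = 64.7337 − -18.1416 = 82.8753°.
a = sin²(Δφ/2) + cos φ₁ · cos φ₂ · sin²(Δλ/2) = 0.438012.
c = 2·atan2(√a, √(1−a)) = 1.44650 rad → d = 6371·c ≈ 9215.66 km.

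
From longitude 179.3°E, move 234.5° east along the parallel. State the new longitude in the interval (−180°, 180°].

53.8°E

Start at +179.3°; shift +234.5° → +413.8°.
+413.8° lies outside (−180°, 180°]; subtract 360° → +53.8°.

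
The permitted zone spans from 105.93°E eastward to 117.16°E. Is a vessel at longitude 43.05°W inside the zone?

Band width going east from +105.93° to +117.16°: ((117.16 − 105.93) mod 360) = 11.23°.
Offset of -43.05° east of the west edge: ((-43.05 − 105.93) mod 360) = 211.02°.
211.02° > 11.23° ⇒ outside.

No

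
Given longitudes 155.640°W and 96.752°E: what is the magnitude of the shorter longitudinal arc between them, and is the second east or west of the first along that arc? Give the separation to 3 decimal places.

Raw difference: 96.752 − -155.640 = 252.392°.
Normalise into (−180°, 180°]: 252.392° − 360° = -107.608°.
Negative ⇒ the second point lies to the west; separation 107.608°.

107.608° west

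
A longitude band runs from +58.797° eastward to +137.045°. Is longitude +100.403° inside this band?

Band width going east from +58.797° to +137.045°: ((137.045 − 58.797) mod 360) = 78.248°.
Offset of +100.403° east of the west edge: ((100.403 − 58.797) mod 360) = 41.606°.
41.606° ≤ 78.248° ⇒ inside.

Yes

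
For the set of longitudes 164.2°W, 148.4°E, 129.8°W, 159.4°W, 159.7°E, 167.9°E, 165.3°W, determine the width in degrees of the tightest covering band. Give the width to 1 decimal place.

81.8°

Sort the longitudes: -165.3°, -164.2°, -159.4°, -129.8°, +148.4°, +159.7°, +167.9°.
Eastward gaps between consecutive values (wrapping around): 1.1°, 4.8°, 29.6°, 278.2°, 11.3°, 8.2°, 26.8°.
Largest gap = 278.2° ⇒ minimal covering band is its complement: 360° − 278.2° = 81.8°.
Band runs from +148.4° eastward to -129.8°, crossing the antimeridian.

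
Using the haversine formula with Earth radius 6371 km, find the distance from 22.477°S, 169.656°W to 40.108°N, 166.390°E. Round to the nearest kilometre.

Δλ = 166.390 − -169.656 = 336.046°; wrapped into (−180°, 180°]: -23.954°.
Δφ = 40.108 − -22.477 = 62.585°.
a = sin²(Δφ/2) + cos φ₁ · cos φ₂ · sin²(Δλ/2) = 0.300219.
c = 2·atan2(√a, √(1−a)) = 1.15976 rad → d = 6371·c ≈ 7388.81 km.

7389 km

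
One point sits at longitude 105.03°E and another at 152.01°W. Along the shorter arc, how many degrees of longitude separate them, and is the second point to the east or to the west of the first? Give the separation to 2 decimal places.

Raw difference: -152.01 − 105.03 = -257.04°.
Normalise into (−180°, 180°]: -257.04° + 360° = 102.96°.
Positive ⇒ the second point lies to the east; separation 102.96°.

102.96° east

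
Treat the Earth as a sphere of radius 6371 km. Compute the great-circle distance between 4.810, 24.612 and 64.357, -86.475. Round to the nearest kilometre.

Δλ = -86.475 − 24.612 = -111.087°.
Δφ = 64.357 − 4.810 = 59.547°.
a = sin²(Δφ/2) + cos φ₁ · cos φ₂ · sin²(Δλ/2) = 0.539780.
c = 2·atan2(√a, √(1−a)) = 1.65044 rad → d = 6371·c ≈ 10514.96 km.

10515 km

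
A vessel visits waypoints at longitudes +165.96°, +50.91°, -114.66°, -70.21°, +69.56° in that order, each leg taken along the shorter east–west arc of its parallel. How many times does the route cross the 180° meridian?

0

Leg 1: +165.96° → +50.91°, shortest Δλ = -115.05° (west) — does not cross 180°.
Leg 2: +50.91° → -114.66°, shortest Δλ = -165.57° (west) — does not cross 180°.
Leg 3: -114.66° → -70.21°, shortest Δλ = 44.45° (east) — does not cross 180°.
Leg 4: -70.21° → +69.56°, shortest Δλ = 139.77° (east) — does not cross 180°.
Total crossings: 0.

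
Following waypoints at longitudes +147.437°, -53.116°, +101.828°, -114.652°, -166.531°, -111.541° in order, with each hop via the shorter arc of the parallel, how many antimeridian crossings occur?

Leg 1: +147.437° → -53.116°, shortest Δλ = 159.447° (east) — crosses 180°.
Leg 2: -53.116° → +101.828°, shortest Δλ = 154.944° (east) — does not cross 180°.
Leg 3: +101.828° → -114.652°, shortest Δλ = 143.52° (east) — crosses 180°.
Leg 4: -114.652° → -166.531°, shortest Δλ = -51.879° (west) — does not cross 180°.
Leg 5: -166.531° → -111.541°, shortest Δλ = 54.99° (east) — does not cross 180°.
Total crossings: 2.

2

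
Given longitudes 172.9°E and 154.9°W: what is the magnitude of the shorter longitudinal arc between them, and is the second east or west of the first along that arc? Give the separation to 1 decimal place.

32.2° east

Raw difference: -154.9 − 172.9 = -327.8°.
Normalise into (−180°, 180°]: -327.8° + 360° = 32.2°.
Positive ⇒ the second point lies to the east; separation 32.2°.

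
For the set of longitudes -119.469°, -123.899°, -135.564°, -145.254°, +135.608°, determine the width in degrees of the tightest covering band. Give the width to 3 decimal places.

Sort the longitudes: -145.254°, -135.564°, -123.899°, -119.469°, +135.608°.
Eastward gaps between consecutive values (wrapping around): 9.690°, 11.665°, 4.430°, 255.077°, 79.138°.
Largest gap = 255.077° ⇒ minimal covering band is its complement: 360° − 255.077° = 104.923°.
Band runs from +135.608° eastward to -119.469°, crossing the antimeridian.

104.923°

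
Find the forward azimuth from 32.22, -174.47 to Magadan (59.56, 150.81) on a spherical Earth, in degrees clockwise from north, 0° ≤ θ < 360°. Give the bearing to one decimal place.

330.4°

Δλ = 150.81 − -174.47 = 325.28°; wrapped into (−180°, 180°]: -34.72°.
θ = atan2( sin Δλ · cos φ₂ , cos φ₁ · sin φ₂ − sin φ₁ · cos φ₂ · cos Δλ )
  = atan2(-0.28856, 0.50737) = -29.629° → normalised to [0°, 360°): 330.371°.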